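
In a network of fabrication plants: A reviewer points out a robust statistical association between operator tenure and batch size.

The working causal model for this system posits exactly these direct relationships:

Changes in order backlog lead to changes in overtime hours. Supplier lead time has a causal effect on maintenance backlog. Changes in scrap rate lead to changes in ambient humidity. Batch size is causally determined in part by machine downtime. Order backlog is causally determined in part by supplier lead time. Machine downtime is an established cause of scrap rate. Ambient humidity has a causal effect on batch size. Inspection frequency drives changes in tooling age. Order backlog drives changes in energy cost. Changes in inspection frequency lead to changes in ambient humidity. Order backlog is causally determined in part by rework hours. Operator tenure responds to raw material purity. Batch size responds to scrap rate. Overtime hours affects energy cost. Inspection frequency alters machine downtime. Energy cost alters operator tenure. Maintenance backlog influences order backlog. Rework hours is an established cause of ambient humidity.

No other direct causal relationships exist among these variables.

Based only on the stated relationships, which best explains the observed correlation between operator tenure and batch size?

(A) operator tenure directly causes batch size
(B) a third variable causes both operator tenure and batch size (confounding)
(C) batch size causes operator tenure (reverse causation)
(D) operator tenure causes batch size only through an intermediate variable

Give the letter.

B

Rework hours causes operator tenure (rework hours → order backlog → energy cost → operator tenure) and batch size (rework hours → ambient humidity → batch size) — a common cause creating the correlation.
There is no stated path from operator tenure to batch size or from batch size to operator tenure, so neither direct nor reverse causation applies.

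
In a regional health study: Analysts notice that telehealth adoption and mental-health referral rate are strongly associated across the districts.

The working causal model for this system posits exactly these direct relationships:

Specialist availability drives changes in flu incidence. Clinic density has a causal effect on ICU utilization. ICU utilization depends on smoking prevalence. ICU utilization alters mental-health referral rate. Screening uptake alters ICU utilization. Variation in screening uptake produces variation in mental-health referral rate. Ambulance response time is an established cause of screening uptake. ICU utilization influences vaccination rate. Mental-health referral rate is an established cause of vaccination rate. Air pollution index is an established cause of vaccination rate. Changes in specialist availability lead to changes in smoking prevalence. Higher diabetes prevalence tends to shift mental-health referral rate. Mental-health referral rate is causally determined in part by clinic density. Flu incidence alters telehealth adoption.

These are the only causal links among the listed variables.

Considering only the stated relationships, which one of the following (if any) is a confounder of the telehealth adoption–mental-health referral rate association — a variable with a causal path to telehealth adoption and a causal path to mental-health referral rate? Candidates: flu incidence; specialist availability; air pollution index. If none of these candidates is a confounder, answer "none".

Specialist availability causes telehealth adoption (specialist availability → flu incidence → telehealth adoption) and also causes mental-health referral rate (specialist availability → smoking prevalence → ICU utilization → mental-health referral rate); it is a common cause of both.
Each of the other candidates lacks a causal path to at least one of telehealth adoption and mental-health referral rate, so they do not confound the relationship.

specialist availability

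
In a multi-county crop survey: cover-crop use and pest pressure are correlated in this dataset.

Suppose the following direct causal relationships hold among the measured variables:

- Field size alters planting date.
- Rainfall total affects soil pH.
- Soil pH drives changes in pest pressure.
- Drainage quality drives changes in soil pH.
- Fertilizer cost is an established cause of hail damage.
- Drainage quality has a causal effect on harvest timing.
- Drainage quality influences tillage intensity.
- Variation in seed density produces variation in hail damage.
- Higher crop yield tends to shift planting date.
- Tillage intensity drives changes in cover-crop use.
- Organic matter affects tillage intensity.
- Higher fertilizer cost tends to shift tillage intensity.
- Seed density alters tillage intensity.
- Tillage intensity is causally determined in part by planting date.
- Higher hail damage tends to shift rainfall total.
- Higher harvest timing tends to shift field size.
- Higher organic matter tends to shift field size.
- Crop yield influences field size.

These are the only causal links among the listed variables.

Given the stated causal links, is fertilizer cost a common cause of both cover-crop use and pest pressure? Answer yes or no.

yes

Fertilizer cost has a causal path to cover-crop use (fertilizer cost → tillage intensity → cover-crop use) and to pest pressure (fertilizer cost → hail damage → rainfall total → soil pH → pest pressure), so it is a common cause of both — a confounder.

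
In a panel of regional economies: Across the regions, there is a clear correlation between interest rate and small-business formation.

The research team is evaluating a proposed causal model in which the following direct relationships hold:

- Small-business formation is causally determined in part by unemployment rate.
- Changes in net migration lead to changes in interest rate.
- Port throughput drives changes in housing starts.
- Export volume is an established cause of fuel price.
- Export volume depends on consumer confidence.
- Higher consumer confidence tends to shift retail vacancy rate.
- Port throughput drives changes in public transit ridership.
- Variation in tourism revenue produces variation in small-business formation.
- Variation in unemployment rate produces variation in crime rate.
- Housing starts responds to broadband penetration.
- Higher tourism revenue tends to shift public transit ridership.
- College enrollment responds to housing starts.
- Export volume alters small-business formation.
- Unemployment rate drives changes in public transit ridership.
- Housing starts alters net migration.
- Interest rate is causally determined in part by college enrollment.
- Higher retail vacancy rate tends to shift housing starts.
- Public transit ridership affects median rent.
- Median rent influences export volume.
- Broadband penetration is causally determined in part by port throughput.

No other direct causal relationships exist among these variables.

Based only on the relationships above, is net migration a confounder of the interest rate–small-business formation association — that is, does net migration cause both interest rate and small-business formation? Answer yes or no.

no

Net migration has no stated causal path to small-business formation. A confounder must cause both variables, so net migration does not qualify.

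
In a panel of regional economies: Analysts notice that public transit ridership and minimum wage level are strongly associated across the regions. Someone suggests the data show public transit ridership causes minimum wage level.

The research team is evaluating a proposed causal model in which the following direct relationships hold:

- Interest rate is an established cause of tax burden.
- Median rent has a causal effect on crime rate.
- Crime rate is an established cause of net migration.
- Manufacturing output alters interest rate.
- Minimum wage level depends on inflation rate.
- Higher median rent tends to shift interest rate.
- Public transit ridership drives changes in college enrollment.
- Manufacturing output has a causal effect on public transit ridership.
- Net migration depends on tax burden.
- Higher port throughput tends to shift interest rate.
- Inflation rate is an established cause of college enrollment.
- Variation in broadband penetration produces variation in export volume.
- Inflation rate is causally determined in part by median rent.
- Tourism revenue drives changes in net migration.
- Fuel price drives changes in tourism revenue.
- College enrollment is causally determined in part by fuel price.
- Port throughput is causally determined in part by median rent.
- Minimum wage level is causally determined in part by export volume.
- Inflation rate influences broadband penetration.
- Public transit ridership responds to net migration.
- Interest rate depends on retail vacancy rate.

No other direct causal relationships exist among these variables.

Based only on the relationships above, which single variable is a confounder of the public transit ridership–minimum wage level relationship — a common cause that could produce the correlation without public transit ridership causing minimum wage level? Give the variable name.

Median rent has a causal path to public transit ridership (median rent → crime rate → net migration → public transit ridership) and a separate causal path to minimum wage level (median rent → inflation rate → minimum wage level), so it is a common cause of both.
No stated relationship gives public transit ridership a causal route to minimum wage level, so the correlation is explained by the shared upstream cause rather than a direct effect.

median rent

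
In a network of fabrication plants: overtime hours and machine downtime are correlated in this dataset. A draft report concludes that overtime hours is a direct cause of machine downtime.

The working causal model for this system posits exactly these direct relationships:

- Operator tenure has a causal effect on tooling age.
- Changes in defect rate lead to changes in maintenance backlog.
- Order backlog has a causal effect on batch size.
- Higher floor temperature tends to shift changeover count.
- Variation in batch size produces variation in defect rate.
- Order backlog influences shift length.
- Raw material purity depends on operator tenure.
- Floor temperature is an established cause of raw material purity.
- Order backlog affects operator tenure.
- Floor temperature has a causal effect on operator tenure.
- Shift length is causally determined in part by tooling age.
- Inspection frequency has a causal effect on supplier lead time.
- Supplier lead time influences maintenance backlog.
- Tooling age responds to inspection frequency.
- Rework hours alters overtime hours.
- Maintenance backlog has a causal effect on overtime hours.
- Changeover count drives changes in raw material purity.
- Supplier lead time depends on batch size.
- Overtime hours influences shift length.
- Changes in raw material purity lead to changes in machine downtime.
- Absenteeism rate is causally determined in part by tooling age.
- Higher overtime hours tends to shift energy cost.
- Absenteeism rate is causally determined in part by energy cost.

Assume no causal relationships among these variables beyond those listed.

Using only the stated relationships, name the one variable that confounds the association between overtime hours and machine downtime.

order backlog

Order backlog has a causal path to overtime hours (order backlog → batch size → defect rate → maintenance backlog → overtime hours) and a separate causal path to machine downtime (order backlog → operator tenure → raw material purity → machine downtime), so it is a common cause of both.
No stated relationship gives overtime hours a causal route to machine downtime, so the correlation is explained by the shared upstream cause rather than a direct effect.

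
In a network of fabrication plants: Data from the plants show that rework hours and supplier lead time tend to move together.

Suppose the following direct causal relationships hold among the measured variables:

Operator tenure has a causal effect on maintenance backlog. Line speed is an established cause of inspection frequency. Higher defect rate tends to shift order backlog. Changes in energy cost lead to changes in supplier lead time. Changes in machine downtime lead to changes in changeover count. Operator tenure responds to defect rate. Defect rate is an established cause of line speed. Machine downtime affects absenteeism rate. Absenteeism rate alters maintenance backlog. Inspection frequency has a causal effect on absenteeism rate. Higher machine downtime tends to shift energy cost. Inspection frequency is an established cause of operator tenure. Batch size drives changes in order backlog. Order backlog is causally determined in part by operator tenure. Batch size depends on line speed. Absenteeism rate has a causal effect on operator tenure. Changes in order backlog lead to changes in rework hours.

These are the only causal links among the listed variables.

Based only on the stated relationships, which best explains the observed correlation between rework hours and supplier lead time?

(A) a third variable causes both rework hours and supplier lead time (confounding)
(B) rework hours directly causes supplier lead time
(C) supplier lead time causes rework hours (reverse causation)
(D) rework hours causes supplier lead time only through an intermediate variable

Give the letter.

Machine downtime causes rework hours (machine downtime → absenteeism rate → operator tenure → order backlog → rework hours) and supplier lead time (machine downtime → energy cost → supplier lead time) — a common cause creating the correlation.
There is no stated path from rework hours to supplier lead time or from supplier lead time to rework hours, so neither direct nor reverse causation applies.

A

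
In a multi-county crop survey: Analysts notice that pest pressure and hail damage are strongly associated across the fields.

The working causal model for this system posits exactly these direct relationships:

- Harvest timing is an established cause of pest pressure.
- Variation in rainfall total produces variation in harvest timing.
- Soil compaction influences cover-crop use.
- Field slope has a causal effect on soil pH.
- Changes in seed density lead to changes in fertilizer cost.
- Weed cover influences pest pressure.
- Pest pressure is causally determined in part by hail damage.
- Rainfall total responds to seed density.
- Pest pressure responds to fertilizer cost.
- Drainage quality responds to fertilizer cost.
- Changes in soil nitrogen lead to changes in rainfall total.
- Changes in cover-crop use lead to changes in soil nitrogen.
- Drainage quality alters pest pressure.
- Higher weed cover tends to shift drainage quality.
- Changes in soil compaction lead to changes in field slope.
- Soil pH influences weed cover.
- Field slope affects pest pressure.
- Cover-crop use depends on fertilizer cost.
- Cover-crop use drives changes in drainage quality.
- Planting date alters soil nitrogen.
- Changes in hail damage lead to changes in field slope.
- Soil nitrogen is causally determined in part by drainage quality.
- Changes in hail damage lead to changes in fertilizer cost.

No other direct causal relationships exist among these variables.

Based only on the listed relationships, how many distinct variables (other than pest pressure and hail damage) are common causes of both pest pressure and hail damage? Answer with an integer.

0

No listed variable has a causal path to both pest pressure and hail damage, so there are no common causes.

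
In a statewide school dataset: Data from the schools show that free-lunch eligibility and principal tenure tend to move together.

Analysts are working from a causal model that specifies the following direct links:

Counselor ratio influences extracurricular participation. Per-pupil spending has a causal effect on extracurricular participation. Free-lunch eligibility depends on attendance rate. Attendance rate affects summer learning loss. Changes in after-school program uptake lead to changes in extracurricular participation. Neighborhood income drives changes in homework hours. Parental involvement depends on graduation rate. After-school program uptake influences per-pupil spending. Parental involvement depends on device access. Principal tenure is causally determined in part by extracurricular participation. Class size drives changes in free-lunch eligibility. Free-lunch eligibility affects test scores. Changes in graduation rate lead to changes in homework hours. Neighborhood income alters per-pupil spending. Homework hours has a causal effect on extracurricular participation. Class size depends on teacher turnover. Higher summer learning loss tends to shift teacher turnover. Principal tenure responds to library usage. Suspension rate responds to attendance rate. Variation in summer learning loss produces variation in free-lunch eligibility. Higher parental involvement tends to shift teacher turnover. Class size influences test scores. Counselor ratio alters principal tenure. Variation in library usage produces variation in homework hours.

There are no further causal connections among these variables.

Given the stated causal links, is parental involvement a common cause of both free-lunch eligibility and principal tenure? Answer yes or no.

no

Parental involvement has no stated causal path to principal tenure. A confounder must cause both variables, so parental involvement does not qualify.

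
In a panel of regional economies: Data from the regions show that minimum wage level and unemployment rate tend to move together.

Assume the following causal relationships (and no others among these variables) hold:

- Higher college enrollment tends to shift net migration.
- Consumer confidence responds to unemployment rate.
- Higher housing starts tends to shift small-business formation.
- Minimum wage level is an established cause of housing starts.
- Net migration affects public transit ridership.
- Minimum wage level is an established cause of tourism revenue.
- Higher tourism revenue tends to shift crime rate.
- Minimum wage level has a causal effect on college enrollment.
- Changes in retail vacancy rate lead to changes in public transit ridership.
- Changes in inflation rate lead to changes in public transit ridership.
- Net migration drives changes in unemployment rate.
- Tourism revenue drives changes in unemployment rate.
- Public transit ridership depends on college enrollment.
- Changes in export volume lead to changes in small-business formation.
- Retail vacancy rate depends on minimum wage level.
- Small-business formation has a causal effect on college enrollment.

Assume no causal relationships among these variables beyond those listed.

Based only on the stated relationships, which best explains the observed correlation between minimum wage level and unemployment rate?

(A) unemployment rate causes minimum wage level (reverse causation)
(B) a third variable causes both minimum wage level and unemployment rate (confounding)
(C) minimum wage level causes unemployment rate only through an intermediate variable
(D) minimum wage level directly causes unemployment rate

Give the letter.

Minimum wage level reaches unemployment rate through minimum wage level → tourism revenue → unemployment rate — an indirect causal chain with no direct minimum wage level → unemployment rate link. No variable causes both minimum wage level and unemployment rate, so confounding is ruled out; the effect is mediated.

C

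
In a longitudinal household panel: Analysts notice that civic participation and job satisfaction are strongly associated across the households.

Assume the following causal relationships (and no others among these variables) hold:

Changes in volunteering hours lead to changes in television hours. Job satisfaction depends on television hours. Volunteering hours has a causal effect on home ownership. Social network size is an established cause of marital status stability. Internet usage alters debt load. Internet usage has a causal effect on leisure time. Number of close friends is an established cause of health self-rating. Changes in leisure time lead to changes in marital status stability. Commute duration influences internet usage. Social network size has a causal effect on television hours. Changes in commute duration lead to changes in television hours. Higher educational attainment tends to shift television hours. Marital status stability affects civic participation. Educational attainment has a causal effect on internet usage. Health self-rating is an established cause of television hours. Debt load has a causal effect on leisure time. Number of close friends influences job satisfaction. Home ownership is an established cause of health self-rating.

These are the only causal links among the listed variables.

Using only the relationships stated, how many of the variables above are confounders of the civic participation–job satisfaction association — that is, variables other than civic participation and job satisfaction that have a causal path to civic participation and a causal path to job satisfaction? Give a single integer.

3

The common causes are: commute duration (to civic participation via commute duration → internet usage → leisure time → marital status stability → civic participation; to job satisfaction via commute duration → television hours → job satisfaction); educational attainment (to civic participation via educational attainment → internet usage → leisure time → marital status stability → civic participation; to job satisfaction via educational attainment → television hours → job satisfaction); social network size (to civic participation via social network size → marital status stability → civic participation; to job satisfaction via social network size → television hours → job satisfaction).
Every other variable lacks a causal path to at least one of civic participation and job satisfaction.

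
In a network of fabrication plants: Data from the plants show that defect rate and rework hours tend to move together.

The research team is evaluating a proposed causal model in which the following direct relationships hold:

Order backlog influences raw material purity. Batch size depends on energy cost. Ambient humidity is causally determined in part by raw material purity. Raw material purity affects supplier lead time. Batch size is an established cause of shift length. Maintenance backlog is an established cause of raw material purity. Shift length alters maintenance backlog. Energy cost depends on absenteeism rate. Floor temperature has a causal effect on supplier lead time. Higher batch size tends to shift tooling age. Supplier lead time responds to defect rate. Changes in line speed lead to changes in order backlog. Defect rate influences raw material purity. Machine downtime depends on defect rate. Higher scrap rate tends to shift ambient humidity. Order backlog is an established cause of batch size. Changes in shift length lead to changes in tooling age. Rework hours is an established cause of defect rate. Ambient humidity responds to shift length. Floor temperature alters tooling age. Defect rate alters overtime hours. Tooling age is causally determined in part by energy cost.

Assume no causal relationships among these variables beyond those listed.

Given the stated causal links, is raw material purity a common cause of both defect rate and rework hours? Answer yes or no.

no

Raw material purity has no stated causal path to either defect rate or rework hours. A confounder must cause both variables, so raw material purity does not qualify.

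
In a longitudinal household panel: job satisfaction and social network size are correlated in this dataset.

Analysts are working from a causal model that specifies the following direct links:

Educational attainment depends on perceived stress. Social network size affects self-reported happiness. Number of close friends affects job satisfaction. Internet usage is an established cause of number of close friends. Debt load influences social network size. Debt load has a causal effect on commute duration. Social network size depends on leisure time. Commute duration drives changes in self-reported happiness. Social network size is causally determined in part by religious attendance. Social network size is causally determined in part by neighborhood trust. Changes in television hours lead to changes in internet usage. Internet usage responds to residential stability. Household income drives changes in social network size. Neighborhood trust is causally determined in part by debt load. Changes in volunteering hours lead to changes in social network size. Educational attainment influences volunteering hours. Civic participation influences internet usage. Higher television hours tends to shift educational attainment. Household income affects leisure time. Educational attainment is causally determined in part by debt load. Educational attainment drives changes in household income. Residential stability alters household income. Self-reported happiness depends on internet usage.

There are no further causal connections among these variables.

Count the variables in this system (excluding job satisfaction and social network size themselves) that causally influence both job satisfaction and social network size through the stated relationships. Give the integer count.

The common causes are: residential stability (to job satisfaction via residential stability → internet usage → number of close friends → job satisfaction; to social network size via residential stability → household income → social network size); television hours (to job satisfaction via television hours → internet usage → number of close friends → job satisfaction; to social network size via television hours → educational attainment → household income → social network size).
Every other variable lacks a causal path to at least one of job satisfaction and social network size.

2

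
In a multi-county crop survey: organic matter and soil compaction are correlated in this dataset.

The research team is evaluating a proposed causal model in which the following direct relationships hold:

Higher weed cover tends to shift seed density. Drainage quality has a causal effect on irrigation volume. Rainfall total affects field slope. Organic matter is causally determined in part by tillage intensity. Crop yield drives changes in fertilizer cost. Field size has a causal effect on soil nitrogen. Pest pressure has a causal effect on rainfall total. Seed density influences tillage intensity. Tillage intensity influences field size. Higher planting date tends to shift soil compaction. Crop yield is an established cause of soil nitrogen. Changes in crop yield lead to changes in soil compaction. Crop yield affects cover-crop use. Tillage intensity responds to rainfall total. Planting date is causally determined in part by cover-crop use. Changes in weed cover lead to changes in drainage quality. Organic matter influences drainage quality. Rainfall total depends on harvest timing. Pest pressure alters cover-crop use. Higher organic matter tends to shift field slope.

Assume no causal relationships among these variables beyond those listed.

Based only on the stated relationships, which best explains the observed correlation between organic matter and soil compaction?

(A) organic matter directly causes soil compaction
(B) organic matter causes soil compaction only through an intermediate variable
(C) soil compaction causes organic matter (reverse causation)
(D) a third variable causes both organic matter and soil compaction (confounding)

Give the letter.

Pest pressure causes organic matter (pest pressure → rainfall total → tillage intensity → organic matter) and soil compaction (pest pressure → cover-crop use → planting date → soil compaction) — a common cause creating the correlation.
There is no stated path from organic matter to soil compaction or from soil compaction to organic matter, so neither direct nor reverse causation applies.

D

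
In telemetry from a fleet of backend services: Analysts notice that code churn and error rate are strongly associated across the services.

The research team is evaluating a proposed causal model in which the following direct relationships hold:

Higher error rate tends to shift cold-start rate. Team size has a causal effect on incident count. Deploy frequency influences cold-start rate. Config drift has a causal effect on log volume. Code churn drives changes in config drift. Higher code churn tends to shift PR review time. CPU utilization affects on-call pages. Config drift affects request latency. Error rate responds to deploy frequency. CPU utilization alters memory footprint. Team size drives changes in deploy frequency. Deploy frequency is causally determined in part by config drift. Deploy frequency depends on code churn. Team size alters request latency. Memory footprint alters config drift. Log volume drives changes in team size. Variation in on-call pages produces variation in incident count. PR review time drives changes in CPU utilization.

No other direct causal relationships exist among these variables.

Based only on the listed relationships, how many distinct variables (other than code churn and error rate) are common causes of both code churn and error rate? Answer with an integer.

0

No listed variable has a causal path to both code churn and error rate, so there are no common causes.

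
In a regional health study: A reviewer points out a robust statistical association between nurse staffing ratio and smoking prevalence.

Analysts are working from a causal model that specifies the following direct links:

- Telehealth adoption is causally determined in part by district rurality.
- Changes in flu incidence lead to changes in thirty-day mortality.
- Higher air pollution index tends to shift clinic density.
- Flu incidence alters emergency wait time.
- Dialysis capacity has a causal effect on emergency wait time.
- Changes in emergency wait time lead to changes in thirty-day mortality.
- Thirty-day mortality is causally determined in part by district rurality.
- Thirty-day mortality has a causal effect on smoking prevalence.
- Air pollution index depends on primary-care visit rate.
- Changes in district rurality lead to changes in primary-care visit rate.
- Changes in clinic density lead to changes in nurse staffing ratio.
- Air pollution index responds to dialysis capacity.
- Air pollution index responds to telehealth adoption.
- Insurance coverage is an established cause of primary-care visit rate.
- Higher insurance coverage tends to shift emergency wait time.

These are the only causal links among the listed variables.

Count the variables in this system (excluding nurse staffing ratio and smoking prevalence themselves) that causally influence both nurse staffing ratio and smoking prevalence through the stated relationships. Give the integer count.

3

The common causes are: dialysis capacity (to nurse staffing ratio via dialysis capacity → air pollution index → clinic density → nurse staffing ratio; to smoking prevalence via dialysis capacity → emergency wait time → thirty-day mortality → smoking prevalence); district rurality (to nurse staffing ratio via district rurality → primary-care visit rate → air pollution index → clinic density → nurse staffing ratio; to smoking prevalence via district rurality → thirty-day mortality → smoking prevalence); insurance coverage (to nurse staffing ratio via insurance coverage → primary-care visit rate → air pollution index → clinic density → nurse staffing ratio; to smoking prevalence via insurance coverage → emergency wait time → thirty-day mortality → smoking prevalence).
Every other variable lacks a causal path to at least one of nurse staffing ratio and smoking prevalence.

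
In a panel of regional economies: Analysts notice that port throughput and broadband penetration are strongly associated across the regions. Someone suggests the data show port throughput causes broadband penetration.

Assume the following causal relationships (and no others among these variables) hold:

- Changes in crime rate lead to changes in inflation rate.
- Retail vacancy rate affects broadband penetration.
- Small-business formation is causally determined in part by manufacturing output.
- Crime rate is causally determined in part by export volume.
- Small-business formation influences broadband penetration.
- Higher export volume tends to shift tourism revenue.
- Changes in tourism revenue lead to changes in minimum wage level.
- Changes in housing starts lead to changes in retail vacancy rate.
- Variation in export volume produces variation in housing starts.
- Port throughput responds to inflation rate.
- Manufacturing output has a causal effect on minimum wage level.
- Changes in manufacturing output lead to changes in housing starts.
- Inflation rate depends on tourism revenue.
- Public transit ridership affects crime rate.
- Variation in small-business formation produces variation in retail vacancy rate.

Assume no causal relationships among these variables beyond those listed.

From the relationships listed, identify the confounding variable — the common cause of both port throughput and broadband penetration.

Export volume has a causal path to port throughput (export volume → tourism revenue → inflation rate → port throughput) and a separate causal path to broadband penetration (export volume → housing starts → retail vacancy rate → broadband penetration), so it is a common cause of both.
No stated relationship gives port throughput a causal route to broadband penetration, so the correlation is explained by the shared upstream cause rather than a direct effect.

export volume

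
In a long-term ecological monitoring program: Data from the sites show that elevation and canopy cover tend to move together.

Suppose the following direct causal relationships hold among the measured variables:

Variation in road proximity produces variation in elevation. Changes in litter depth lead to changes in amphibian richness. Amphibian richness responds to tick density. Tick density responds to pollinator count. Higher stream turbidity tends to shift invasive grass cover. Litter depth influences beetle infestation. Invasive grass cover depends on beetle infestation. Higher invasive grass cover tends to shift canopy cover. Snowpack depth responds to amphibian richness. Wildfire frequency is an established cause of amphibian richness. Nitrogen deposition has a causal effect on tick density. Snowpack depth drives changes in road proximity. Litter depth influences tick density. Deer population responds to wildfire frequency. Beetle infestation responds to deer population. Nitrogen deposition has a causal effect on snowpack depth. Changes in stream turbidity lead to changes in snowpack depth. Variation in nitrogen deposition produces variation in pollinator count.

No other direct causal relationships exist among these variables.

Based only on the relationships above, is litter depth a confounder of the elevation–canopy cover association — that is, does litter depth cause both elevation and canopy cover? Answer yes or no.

yes

Litter depth has a causal path to elevation (litter depth → amphibian richness → snowpack depth → road proximity → elevation) and to canopy cover (litter depth → beetle infestation → invasive grass cover → canopy cover), so it is a common cause of both — a confounder.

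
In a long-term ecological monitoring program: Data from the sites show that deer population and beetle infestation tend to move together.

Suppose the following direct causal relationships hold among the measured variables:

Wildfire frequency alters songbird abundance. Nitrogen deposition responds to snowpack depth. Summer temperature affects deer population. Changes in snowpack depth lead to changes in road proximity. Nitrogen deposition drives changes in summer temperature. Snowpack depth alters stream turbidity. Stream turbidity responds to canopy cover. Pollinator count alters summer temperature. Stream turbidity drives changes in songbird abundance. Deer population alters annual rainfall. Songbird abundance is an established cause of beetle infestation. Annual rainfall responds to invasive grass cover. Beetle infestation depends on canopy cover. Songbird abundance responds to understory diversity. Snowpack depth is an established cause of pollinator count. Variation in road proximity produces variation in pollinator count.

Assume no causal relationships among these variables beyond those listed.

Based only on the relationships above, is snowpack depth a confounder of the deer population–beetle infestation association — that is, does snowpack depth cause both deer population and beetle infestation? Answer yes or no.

Snowpack depth has a causal path to deer population (snowpack depth → nitrogen deposition → summer temperature → deer population) and to beetle infestation (snowpack depth → stream turbidity → songbird abundance → beetle infestation), so it is a common cause of both — a confounder.

yes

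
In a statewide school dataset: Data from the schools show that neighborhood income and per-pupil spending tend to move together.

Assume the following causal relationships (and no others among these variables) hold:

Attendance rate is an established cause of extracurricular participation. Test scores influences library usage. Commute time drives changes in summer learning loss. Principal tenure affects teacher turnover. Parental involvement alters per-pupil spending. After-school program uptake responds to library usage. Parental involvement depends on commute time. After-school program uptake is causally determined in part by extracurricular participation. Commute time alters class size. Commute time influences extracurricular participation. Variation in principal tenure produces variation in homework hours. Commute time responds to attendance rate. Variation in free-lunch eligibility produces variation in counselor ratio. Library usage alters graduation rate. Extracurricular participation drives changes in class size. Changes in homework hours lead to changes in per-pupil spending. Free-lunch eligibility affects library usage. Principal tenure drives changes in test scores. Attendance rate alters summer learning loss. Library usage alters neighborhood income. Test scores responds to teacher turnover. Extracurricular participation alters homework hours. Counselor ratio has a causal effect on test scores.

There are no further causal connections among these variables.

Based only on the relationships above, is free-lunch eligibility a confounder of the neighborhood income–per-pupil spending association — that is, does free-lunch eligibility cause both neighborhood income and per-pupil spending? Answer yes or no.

no

Free-lunch eligibility has no stated causal path to per-pupil spending. A confounder must cause both variables, so free-lunch eligibility does not qualify.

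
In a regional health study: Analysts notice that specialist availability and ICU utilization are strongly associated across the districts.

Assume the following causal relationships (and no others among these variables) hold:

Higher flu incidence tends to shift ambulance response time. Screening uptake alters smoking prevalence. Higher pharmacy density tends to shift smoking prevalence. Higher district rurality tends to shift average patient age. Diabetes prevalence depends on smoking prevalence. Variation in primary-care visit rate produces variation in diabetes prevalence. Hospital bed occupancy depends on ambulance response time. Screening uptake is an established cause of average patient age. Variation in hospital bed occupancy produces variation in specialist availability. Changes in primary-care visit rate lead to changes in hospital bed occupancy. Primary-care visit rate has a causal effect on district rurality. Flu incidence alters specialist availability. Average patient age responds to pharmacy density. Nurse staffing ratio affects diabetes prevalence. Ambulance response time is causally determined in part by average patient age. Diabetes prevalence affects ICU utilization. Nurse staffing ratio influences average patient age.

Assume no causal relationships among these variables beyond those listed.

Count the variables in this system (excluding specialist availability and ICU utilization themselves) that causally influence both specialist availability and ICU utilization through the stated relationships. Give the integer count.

4

The common causes are: nurse staffing ratio (to specialist availability via nurse staffing ratio → average patient age → ambulance response time → hospital bed occupancy → specialist availability; to ICU utilization via nurse staffing ratio → diabetes prevalence → ICU utilization); pharmacy density (to specialist availability via pharmacy density → average patient age → ambulance response time → hospital bed occupancy → specialist availability; to ICU utilization via pharmacy density → smoking prevalence → diabetes prevalence → ICU utilization); primary-care visit rate (to specialist availability via primary-care visit rate → hospital bed occupancy → specialist availability; to ICU utilization via primary-care visit rate → diabetes prevalence → ICU utilization); screening uptake (to specialist availability via screening uptake → average patient age → ambulance response time → hospital bed occupancy → specialist availability; to ICU utilization via screening uptake → smoking prevalence → diabetes prevalence → ICU utilization).
Every other variable lacks a causal path to at least one of specialist availability and ICU utilization.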